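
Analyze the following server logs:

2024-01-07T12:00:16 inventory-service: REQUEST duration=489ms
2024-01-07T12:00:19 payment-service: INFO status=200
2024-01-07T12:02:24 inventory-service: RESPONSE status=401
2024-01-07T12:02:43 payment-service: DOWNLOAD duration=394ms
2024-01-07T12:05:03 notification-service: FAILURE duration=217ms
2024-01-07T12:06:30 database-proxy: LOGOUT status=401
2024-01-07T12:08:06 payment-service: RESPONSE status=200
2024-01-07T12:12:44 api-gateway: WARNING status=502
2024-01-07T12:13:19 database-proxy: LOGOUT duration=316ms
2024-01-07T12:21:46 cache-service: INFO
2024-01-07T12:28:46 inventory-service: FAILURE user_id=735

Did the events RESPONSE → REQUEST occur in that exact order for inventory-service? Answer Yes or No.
No

To verify sequence order:

1. Find all events in sequence RESPONSE → REQUEST for inventory-service
2. Extract their timestamps
3. Check if timestamps are in ascending order
4. Result: No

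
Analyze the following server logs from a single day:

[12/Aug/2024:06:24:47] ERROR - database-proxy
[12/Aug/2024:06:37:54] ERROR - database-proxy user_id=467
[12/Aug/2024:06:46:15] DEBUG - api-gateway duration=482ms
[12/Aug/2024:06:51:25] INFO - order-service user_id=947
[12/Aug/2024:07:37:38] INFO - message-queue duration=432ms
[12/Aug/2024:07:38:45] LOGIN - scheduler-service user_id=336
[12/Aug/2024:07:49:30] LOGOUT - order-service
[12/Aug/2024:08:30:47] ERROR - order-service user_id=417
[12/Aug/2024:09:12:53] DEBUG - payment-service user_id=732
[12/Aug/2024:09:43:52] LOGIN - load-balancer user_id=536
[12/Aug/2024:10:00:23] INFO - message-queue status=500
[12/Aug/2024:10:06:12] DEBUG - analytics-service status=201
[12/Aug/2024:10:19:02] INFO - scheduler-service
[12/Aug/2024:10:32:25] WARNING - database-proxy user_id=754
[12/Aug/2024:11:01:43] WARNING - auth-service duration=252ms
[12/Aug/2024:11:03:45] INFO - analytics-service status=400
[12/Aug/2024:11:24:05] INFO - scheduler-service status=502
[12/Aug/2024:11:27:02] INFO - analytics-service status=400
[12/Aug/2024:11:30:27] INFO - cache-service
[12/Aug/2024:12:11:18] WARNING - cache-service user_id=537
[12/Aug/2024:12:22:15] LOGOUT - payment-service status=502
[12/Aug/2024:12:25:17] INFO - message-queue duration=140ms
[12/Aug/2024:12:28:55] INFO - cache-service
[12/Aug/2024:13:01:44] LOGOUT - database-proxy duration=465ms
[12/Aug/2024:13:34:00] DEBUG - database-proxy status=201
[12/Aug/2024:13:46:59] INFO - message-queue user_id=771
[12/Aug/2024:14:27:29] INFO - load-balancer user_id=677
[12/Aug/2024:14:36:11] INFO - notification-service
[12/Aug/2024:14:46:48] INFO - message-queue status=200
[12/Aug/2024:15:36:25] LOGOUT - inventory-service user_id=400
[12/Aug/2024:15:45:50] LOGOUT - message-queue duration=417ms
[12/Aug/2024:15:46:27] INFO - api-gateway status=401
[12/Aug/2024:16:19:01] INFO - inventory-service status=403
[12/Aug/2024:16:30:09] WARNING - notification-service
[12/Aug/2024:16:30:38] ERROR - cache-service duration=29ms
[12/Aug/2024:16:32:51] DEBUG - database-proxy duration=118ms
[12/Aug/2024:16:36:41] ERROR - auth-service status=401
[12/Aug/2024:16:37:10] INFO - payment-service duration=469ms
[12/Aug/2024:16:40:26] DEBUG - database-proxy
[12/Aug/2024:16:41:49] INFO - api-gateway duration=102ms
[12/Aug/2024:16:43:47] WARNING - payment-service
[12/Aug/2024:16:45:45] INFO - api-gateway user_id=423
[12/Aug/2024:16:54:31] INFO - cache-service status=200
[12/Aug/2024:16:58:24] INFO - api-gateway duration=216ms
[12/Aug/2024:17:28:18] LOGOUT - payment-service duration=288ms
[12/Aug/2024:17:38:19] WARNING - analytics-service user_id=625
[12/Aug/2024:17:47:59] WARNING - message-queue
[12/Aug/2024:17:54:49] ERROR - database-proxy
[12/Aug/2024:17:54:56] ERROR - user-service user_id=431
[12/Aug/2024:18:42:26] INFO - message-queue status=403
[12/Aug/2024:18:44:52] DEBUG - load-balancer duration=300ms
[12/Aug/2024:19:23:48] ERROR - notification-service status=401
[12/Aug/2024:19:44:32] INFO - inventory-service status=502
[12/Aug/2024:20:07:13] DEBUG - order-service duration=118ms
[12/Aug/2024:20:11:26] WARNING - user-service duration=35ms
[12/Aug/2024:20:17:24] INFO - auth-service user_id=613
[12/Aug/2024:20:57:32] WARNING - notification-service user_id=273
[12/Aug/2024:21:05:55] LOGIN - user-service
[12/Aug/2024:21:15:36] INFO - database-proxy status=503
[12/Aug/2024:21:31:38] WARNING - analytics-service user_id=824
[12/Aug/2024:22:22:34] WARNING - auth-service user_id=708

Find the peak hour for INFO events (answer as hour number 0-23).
16

To find the peak hour:

1. Group all INFO events by hour
2. Count events in each hour
3. Find hour with maximum count
4. Peak hour: 16 (with 6 events)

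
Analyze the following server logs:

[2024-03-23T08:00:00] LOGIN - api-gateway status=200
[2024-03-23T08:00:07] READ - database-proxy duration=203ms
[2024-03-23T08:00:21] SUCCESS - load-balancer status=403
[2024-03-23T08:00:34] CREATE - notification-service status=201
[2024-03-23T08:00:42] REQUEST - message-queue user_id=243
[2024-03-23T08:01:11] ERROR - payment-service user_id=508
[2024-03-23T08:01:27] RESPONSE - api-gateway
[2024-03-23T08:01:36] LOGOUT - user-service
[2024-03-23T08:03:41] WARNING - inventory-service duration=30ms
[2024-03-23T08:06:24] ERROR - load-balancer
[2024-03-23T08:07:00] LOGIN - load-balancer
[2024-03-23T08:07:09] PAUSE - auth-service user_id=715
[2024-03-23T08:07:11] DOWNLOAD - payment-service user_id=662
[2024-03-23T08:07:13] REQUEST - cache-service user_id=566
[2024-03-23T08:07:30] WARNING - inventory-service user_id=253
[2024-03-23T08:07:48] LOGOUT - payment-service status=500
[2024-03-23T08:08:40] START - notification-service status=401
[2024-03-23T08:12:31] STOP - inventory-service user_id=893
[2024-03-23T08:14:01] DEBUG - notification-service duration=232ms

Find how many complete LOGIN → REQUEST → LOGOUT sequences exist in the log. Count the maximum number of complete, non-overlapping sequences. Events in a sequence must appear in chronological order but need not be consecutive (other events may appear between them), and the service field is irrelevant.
2

To count sequences:

1. Look for pattern: LOGIN → REQUEST → LOGOUT
2. Greedily scan the log in chronological order, matching each sequence element in turn (ignoring service)
3. Each time the full pattern completes, increment the count and restart matching from the next event
4. Complete non-overlapping sequences found: 2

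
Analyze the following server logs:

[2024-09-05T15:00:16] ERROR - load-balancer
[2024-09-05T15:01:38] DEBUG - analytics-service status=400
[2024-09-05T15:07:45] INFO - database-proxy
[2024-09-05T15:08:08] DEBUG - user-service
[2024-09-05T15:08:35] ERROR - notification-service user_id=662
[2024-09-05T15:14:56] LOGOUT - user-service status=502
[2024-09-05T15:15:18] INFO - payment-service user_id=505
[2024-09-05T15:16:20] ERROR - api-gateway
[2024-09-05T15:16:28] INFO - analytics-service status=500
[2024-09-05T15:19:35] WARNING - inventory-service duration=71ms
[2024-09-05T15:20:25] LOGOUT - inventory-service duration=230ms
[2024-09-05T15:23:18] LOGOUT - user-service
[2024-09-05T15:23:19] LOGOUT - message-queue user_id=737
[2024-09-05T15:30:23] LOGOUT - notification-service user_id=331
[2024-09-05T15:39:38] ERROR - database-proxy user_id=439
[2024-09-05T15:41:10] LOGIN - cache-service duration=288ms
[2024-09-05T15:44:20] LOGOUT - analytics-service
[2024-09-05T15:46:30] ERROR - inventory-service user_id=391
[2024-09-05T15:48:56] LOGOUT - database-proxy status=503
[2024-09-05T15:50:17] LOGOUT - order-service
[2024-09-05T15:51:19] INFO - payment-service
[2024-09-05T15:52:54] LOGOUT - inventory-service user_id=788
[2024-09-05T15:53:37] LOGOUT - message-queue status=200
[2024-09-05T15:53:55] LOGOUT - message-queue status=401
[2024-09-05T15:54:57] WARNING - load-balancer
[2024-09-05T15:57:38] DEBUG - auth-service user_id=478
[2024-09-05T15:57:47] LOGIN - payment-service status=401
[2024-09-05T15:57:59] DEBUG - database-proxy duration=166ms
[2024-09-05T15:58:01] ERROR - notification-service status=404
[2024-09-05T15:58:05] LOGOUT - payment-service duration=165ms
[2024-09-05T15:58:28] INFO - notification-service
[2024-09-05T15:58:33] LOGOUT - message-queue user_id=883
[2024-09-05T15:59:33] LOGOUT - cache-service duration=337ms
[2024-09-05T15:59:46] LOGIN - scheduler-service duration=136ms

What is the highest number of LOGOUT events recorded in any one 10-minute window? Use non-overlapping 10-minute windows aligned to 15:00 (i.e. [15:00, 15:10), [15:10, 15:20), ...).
7

To find the burst window:

1. Divide the log period into non-overlapping 10-minute windows starting at 15:00
2. Count LOGOUT events in each window
3. Find the window with maximum count
4. Maximum events in a window: 7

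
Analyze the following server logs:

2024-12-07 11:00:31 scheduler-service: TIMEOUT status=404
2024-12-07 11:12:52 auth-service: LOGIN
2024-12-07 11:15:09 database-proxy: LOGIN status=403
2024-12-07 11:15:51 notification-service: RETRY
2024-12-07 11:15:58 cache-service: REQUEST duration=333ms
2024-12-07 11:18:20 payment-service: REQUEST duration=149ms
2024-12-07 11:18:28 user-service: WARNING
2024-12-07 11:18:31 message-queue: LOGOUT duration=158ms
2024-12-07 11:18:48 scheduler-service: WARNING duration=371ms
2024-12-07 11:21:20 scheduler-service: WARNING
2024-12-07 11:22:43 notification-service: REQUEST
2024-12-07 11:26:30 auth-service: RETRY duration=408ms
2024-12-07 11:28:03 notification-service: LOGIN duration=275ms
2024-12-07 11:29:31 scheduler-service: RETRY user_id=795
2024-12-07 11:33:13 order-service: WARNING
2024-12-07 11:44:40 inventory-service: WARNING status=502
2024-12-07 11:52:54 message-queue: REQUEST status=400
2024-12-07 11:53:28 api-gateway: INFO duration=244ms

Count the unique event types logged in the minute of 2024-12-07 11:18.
3

To count unique event types:

1. Filter events in the minute starting at 2024-12-07 11:18
2. Extract event types from matching entries
3. Count unique types: 3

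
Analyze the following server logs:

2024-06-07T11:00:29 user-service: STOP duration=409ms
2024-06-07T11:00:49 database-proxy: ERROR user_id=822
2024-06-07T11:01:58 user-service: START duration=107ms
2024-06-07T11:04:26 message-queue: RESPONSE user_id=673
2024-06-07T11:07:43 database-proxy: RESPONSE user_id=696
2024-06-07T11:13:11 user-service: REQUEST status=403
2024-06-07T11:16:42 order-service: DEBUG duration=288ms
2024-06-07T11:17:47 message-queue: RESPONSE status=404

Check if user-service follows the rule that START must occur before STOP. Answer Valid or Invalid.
Invalid

To validate ordering:

1. Required order: START → STOP
2. Rule: START must occur before STOP
3. Check actual order of events for user-service
4. Result: Invalid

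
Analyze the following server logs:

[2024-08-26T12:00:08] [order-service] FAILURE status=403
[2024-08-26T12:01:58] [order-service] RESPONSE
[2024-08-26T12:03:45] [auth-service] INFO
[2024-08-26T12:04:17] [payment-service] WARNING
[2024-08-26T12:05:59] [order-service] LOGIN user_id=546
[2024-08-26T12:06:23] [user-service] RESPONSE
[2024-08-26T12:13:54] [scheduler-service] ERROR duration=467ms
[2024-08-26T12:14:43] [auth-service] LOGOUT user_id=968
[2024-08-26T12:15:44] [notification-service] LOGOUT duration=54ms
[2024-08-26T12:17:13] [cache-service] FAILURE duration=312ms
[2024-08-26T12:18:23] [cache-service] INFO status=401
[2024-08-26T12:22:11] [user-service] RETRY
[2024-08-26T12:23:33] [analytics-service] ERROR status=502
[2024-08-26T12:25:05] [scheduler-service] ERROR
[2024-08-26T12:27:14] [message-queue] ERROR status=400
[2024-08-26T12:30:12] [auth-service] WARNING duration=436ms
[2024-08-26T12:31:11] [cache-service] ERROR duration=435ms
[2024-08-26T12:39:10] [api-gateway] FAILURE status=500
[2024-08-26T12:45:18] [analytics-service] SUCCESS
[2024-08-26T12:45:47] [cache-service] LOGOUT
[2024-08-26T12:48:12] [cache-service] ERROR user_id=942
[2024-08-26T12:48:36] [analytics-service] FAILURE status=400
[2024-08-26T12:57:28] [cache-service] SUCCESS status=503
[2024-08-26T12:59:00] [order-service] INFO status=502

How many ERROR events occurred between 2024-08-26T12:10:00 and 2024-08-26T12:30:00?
4

To count events in the time window:

1. Window boundaries: 2024-08-26T12:10:00 to 2024-08-26T12:30:00
2. Filter for ERROR events within this window
3. Count matching events: 4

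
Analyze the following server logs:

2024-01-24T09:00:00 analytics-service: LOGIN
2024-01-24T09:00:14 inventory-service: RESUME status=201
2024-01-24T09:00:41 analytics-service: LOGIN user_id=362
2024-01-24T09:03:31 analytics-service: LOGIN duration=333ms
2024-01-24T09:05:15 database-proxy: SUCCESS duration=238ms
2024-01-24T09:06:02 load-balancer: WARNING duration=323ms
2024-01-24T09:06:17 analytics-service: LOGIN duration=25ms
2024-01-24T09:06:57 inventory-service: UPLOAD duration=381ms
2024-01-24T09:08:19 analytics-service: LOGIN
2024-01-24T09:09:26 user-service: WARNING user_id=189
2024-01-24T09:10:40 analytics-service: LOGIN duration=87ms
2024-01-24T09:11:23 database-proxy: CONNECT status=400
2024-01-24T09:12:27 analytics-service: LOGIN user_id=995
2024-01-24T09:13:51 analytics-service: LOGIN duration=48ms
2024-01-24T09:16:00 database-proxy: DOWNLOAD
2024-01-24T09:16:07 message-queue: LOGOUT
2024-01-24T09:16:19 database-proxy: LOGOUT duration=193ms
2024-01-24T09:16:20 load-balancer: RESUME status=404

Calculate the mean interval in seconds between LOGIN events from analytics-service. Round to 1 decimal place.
118.7

To calculate average interval:

1. Find all LOGIN events for analytics-service in order
2. Calculate time gaps between consecutive events
3. Compute mean of gaps: 831 / 7 = 118.7 seconds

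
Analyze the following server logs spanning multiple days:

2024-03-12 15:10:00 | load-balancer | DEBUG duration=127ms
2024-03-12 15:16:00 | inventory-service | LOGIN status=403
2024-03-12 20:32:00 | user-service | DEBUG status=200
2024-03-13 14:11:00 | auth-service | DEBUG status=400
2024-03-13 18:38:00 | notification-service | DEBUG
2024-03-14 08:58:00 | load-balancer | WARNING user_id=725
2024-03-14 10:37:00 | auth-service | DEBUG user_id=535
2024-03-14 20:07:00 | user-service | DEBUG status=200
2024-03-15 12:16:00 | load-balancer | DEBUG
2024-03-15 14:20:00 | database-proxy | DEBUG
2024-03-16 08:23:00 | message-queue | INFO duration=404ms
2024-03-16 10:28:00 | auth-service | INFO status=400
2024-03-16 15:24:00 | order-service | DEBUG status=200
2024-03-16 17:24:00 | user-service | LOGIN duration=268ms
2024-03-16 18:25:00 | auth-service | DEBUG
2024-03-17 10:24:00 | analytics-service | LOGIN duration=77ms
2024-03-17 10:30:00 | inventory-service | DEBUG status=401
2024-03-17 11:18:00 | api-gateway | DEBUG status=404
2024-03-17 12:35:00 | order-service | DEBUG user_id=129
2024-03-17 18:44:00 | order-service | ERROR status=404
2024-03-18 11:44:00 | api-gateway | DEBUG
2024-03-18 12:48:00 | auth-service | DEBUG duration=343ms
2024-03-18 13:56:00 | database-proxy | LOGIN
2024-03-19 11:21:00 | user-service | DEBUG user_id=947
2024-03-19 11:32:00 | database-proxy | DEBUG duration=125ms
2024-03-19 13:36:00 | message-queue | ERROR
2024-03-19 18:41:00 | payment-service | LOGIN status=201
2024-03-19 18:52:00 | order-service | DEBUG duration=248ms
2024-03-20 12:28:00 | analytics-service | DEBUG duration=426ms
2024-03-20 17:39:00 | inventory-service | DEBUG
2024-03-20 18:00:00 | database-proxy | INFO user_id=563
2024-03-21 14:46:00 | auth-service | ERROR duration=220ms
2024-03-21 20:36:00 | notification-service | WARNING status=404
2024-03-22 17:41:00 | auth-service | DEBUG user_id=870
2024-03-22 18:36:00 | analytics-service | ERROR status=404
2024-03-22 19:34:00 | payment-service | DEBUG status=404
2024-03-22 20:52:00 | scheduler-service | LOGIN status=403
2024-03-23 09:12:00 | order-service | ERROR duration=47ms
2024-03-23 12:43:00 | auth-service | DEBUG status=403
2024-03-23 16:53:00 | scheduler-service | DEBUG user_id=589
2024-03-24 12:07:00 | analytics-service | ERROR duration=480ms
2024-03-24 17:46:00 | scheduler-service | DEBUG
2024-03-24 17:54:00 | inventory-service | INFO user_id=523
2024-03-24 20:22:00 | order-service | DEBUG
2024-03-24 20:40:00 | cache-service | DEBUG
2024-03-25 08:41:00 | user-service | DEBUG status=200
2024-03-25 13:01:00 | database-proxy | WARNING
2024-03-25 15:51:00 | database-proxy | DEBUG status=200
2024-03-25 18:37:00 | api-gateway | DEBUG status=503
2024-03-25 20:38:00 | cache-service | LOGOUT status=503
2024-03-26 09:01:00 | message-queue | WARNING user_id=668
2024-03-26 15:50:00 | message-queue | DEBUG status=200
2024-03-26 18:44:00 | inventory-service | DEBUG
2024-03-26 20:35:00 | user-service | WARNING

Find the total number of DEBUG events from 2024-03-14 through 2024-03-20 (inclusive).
16

To filter by date range:

1. Date range: 2024-03-14 through 2024-03-20, both dates inclusive
2. Filter for DEBUG events whose date falls in this range
3. Count matching events: 16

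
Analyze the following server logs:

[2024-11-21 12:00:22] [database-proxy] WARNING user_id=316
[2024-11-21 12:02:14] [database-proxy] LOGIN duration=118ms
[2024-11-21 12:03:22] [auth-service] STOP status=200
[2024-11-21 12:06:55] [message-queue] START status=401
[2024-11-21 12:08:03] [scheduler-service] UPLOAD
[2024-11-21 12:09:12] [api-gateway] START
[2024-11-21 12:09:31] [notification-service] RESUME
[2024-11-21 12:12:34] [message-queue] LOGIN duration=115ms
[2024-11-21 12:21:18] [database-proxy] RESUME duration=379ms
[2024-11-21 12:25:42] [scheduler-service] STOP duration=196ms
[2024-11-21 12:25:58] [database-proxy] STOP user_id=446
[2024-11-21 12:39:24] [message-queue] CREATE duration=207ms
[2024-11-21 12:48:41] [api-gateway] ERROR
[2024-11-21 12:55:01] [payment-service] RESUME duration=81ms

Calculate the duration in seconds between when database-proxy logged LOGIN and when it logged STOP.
1424

To find the time between events:

1. Locate the first LOGIN event for database-proxy: 2024-11-21 12:02:14
2. Locate the first STOP event for database-proxy: 2024-11-21 12:25:58
3. Calculate the difference: 2024-11-21 12:25:58 - 2024-11-21 12:02:14 = 1424 seconds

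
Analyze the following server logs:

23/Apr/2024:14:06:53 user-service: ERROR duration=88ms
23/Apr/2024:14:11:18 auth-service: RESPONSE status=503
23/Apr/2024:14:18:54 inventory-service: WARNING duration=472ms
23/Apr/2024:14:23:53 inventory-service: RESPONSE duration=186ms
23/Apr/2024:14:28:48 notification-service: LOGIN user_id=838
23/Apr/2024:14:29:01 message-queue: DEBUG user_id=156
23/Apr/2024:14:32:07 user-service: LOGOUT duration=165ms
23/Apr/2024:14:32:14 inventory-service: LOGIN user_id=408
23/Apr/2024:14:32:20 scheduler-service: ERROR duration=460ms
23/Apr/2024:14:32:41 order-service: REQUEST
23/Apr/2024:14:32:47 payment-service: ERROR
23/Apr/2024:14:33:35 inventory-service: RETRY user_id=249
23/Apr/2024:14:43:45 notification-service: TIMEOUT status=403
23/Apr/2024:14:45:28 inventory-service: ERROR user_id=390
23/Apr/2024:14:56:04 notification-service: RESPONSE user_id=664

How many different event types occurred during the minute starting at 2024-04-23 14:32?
4

To count unique event types:

1. Filter events in the minute starting at 2024-04-23 14:32
2. Extract event types from matching entries
3. Count unique types: 4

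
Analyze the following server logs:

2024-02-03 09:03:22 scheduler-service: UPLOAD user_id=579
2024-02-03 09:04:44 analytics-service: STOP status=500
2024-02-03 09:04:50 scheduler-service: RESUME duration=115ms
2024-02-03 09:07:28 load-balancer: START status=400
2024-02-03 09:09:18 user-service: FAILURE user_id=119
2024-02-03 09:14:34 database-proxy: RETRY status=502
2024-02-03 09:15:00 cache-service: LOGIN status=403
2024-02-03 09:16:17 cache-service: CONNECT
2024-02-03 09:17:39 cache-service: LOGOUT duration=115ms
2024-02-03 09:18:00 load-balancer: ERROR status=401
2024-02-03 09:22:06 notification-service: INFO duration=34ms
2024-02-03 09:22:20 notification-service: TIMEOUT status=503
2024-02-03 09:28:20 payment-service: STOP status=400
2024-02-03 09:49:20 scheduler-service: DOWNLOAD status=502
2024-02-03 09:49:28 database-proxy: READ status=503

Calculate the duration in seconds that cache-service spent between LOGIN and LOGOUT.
159

To calculate state duration:

1. Find LOGIN event for cache-service: 2024-02-03 09:15:00
2. Find LOGOUT event for cache-service: 2024-02-03 09:17:39
3. Calculate duration: 2024-02-03 09:17:39 - 2024-02-03 09:15:00 = 159 seconds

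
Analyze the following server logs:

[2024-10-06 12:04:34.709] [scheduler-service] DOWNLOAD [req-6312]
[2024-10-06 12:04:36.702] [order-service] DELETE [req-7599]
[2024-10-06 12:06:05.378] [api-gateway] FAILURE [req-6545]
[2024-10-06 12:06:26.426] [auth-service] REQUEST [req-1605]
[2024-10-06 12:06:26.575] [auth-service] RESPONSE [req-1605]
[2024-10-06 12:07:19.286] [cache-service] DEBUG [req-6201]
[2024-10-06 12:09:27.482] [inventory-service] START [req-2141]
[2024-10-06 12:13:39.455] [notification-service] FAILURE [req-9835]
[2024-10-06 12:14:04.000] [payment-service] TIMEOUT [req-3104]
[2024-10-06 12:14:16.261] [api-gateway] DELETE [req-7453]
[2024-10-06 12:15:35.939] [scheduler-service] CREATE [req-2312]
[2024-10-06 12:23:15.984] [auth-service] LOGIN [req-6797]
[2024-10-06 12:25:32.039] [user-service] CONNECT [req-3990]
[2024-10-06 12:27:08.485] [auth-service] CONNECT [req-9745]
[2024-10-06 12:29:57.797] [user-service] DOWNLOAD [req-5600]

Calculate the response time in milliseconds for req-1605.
149

To calculate latency:

1. Find REQUEST with id req-1605: 2024-10-06 12:06:26.426
2. Find RESPONSE with id req-1605: 2024-10-06 12:06:26.575
3. Latency: 2024-10-06 12:06:26.575 - 2024-10-06 12:06:26.426 = 149ms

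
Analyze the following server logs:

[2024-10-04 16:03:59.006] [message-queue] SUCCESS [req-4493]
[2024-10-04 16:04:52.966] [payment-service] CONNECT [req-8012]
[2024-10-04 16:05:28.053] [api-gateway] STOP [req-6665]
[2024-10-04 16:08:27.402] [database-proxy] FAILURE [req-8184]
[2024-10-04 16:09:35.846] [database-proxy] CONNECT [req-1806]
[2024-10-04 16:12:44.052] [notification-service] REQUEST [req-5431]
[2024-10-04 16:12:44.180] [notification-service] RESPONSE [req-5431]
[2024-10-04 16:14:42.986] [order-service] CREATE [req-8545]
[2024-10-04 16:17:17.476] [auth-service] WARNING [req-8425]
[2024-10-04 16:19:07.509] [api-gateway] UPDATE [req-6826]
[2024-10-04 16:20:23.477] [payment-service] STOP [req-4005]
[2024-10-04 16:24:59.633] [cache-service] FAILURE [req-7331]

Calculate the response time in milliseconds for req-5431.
128

To calculate latency:

1. Find REQUEST with id req-5431: 2024-10-04 16:12:44.052
2. Find RESPONSE with id req-5431: 2024-10-04 16:12:44.180
3. Latency: 2024-10-04 16:12:44.180 - 2024-10-04 16:12:44.052 = 128ms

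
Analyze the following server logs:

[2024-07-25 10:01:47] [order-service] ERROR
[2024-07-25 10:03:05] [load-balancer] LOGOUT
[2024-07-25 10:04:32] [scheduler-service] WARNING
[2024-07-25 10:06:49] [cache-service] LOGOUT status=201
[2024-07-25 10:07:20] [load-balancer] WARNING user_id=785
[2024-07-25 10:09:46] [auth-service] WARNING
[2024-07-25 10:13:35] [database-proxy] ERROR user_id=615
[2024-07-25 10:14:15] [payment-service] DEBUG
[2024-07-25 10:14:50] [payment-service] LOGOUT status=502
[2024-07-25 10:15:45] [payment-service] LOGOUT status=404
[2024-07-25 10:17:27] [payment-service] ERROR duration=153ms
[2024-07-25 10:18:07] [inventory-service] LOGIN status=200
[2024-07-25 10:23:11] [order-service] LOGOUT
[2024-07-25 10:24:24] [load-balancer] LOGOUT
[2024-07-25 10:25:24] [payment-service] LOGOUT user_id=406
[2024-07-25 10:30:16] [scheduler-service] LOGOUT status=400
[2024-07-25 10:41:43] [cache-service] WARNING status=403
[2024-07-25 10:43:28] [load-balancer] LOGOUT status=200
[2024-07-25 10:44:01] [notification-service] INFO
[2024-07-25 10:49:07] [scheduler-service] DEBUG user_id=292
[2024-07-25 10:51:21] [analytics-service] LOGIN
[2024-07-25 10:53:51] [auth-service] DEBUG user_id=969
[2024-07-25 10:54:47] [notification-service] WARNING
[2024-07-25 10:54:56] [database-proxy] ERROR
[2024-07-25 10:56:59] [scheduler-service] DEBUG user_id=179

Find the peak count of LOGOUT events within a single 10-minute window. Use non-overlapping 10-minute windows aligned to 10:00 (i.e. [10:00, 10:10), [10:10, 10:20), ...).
3

To find the burst window:

1. Divide the log period into non-overlapping 10-minute windows starting at 10:00
2. Count LOGOUT events in each window
3. Find the window with maximum count
4. Maximum events in a window: 3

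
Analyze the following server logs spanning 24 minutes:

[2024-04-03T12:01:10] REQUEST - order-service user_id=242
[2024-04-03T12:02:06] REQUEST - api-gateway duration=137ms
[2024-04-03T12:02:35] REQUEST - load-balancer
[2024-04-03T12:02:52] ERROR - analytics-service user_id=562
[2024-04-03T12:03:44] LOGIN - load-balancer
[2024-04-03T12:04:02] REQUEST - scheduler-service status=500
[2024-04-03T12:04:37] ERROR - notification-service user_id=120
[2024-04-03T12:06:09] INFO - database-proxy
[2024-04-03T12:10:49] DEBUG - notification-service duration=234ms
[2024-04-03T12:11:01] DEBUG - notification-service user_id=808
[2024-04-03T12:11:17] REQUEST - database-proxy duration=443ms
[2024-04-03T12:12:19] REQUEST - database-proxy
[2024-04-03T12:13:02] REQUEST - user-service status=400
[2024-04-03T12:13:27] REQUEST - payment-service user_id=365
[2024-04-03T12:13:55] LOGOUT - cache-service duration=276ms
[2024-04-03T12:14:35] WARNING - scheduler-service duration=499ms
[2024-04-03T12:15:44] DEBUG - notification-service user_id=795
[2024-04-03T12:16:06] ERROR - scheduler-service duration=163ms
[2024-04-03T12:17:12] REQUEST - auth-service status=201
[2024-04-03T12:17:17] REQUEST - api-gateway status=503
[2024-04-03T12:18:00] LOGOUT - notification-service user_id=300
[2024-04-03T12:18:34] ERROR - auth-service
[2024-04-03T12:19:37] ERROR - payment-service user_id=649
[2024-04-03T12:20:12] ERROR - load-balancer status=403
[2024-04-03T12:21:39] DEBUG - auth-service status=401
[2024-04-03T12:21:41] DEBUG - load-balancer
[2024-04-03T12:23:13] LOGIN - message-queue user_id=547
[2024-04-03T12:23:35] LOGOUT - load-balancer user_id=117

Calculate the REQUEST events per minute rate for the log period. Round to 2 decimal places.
0.42

To calculate the rate:

1. Count total REQUEST events: 10
2. Total time period: 24 minutes
3. Rate = 10 / 24 = 0.42 events per minute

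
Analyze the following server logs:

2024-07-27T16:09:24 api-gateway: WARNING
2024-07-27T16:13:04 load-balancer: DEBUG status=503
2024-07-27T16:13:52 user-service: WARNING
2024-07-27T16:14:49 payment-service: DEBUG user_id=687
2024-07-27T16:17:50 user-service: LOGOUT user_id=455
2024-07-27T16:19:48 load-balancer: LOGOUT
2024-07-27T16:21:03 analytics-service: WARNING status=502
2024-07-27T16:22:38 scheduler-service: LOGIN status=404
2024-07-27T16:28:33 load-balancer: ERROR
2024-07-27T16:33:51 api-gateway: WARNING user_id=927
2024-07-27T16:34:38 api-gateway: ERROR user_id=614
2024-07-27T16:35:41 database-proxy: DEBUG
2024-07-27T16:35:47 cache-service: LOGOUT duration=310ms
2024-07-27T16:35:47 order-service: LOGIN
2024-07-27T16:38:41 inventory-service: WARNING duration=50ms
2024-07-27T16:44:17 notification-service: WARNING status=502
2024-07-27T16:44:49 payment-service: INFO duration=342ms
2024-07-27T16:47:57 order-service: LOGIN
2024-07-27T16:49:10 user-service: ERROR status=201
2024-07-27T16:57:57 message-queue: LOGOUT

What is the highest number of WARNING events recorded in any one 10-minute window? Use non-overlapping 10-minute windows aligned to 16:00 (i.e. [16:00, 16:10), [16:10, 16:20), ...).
2

To find the burst window:

1. Divide the log period into non-overlapping 10-minute windows starting at 16:00
2. Count WARNING events in each window
3. Find the window with maximum count
4. Maximum events in a window: 2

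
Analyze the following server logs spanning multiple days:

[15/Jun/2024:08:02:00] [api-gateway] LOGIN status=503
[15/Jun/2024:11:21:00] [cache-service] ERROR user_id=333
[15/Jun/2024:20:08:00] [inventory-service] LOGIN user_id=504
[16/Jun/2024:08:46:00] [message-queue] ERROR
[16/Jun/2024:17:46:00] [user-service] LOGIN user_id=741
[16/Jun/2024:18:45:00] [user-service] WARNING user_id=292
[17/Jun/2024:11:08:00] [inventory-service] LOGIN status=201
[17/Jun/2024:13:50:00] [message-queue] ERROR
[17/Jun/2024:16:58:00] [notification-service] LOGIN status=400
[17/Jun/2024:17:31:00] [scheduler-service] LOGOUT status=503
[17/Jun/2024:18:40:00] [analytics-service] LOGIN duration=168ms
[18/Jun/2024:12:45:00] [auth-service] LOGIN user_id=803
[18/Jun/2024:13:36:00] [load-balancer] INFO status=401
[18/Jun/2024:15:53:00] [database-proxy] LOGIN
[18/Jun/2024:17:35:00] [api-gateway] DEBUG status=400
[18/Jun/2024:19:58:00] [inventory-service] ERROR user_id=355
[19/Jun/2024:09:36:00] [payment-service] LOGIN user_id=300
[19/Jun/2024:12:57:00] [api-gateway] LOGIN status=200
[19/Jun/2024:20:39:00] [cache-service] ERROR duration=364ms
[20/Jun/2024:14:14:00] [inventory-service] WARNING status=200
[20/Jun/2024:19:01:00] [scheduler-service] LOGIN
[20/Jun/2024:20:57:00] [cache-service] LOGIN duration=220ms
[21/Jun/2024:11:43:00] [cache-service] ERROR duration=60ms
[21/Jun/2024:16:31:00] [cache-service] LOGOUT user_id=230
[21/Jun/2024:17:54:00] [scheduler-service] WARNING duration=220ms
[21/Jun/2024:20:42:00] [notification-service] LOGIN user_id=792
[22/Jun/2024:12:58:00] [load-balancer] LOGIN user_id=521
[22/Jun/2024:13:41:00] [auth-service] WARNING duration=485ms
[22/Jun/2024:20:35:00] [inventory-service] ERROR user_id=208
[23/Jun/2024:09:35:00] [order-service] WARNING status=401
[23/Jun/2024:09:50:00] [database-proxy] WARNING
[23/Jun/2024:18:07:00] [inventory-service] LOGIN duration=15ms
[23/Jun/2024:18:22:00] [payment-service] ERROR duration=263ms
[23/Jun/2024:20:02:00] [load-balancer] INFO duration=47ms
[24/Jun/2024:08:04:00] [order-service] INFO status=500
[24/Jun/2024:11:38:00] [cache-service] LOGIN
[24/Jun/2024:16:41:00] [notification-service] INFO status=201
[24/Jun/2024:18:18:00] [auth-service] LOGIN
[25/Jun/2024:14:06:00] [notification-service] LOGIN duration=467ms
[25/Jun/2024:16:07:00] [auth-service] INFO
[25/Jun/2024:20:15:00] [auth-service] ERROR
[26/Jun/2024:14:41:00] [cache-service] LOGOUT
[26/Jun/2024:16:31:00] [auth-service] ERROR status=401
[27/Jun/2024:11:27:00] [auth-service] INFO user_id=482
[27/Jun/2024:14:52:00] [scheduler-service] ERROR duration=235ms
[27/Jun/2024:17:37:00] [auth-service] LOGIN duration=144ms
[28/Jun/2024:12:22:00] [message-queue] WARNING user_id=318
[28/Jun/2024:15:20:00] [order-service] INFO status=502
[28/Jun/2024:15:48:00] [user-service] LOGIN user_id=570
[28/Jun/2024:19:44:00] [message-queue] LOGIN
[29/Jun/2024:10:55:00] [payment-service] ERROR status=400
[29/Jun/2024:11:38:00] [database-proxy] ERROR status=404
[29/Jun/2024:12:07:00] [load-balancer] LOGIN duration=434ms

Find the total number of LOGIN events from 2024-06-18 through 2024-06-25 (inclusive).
12

To filter by date range:

1. Date range: 2024-06-18 through 2024-06-25, both dates inclusive
2. Filter for LOGIN events whose date falls in this range
3. Count matching events: 12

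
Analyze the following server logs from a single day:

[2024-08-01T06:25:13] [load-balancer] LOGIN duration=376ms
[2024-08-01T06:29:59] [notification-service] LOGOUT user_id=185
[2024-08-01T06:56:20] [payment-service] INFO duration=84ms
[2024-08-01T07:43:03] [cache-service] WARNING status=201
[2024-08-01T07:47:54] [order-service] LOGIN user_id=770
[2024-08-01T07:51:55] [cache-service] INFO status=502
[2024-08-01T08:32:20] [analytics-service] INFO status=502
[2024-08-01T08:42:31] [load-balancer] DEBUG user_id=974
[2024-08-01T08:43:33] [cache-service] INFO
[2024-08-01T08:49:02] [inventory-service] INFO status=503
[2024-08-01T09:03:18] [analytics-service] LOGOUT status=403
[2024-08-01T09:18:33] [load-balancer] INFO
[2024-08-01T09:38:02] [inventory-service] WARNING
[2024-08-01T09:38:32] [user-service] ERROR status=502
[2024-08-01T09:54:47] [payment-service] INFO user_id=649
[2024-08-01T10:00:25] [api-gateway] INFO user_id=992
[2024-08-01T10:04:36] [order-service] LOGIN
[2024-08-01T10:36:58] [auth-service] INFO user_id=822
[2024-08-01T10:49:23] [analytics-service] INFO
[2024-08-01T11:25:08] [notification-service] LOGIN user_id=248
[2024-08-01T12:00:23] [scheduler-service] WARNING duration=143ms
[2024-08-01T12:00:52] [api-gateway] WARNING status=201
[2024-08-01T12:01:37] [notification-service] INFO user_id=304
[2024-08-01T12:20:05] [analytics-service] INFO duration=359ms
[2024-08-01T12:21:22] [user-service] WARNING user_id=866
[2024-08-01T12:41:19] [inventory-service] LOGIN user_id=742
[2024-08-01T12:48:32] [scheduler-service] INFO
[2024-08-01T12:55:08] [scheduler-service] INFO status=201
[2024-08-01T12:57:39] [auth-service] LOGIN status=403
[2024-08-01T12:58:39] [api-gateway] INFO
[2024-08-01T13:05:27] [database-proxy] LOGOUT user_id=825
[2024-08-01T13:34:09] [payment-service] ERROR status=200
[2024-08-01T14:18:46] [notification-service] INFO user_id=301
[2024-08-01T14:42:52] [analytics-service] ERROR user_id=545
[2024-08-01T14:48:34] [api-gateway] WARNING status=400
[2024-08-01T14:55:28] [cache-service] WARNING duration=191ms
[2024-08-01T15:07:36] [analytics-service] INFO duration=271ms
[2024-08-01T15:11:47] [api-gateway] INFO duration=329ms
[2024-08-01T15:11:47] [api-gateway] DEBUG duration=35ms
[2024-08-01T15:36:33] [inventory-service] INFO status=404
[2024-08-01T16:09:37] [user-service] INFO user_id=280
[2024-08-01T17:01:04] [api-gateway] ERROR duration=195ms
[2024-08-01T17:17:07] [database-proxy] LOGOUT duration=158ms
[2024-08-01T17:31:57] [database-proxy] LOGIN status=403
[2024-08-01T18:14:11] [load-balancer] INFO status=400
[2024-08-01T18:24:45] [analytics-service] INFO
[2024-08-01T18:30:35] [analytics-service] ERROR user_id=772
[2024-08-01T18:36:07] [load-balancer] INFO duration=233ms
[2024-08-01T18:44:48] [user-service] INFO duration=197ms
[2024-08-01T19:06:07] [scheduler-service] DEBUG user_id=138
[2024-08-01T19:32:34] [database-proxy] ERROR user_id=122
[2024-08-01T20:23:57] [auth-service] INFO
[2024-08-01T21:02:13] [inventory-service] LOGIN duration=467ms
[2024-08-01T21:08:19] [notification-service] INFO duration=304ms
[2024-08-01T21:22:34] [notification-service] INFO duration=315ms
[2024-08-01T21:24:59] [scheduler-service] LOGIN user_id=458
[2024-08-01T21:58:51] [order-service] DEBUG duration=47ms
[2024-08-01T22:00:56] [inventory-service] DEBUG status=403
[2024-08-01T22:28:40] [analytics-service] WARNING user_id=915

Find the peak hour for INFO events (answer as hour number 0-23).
12

To find the peak hour:

1. Group all INFO events by hour
2. Count events in each hour
3. Find hour with maximum count
4. Peak hour: 12 (with 5 events)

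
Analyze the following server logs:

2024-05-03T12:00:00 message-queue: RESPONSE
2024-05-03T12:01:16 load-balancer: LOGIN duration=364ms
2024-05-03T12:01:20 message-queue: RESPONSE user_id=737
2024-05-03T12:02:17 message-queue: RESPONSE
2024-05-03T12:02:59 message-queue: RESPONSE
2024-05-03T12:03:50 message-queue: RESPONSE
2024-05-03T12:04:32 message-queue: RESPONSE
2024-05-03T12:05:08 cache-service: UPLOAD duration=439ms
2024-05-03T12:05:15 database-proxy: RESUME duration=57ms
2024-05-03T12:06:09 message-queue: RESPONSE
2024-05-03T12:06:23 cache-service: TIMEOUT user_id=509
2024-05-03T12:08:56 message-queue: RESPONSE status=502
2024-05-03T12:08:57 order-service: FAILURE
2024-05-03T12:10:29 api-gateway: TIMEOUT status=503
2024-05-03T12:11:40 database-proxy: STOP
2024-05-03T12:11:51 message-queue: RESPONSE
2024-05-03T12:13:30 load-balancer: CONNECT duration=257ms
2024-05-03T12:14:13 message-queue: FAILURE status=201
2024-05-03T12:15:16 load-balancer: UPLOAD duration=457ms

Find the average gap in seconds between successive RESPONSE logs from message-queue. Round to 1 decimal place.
88.9

To calculate average interval:

1. Find all RESPONSE events for message-queue in order
2. Calculate time gaps between consecutive events
3. Compute mean of gaps: 711 / 8 = 88.9 seconds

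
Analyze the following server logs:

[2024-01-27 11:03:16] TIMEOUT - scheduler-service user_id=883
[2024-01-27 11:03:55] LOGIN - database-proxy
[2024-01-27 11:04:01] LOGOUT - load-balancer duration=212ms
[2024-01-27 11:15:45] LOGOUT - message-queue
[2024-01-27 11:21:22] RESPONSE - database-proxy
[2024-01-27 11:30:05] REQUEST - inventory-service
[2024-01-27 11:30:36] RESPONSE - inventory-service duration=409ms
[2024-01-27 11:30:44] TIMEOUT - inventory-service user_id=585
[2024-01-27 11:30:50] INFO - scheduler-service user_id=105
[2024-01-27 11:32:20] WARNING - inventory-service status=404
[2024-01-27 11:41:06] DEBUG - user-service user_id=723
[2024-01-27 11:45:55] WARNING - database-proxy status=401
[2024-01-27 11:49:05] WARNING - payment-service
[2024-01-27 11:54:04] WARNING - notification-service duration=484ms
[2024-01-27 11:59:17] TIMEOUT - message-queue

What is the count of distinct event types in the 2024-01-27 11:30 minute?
4

To count unique event types:

1. Filter events in the minute starting at 2024-01-27 11:30
2. Extract event types from matching entries
3. Count unique types: 4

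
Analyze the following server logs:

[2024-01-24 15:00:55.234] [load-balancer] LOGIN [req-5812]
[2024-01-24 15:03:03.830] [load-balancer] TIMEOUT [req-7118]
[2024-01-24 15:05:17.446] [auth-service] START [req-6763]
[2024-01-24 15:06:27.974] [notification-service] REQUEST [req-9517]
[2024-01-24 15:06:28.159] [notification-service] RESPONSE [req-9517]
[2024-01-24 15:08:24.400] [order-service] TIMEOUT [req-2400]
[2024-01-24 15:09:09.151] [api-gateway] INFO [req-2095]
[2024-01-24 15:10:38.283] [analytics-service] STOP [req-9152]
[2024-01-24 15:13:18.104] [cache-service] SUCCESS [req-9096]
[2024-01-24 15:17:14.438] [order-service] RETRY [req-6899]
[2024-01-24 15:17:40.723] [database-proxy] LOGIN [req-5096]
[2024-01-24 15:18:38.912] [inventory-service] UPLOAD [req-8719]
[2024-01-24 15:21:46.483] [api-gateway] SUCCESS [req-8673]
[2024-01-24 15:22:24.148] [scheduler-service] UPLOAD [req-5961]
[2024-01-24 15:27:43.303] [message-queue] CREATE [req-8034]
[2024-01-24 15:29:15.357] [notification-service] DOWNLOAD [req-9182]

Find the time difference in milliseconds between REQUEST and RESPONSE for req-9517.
185

To calculate latency:

1. Find REQUEST with id req-9517: 2024-01-24 15:06:27.974
2. Find RESPONSE with id req-9517: 2024-01-24 15:06:28.159
3. Latency: 2024-01-24 15:06:28.159 - 2024-01-24 15:06:27.974 = 185ms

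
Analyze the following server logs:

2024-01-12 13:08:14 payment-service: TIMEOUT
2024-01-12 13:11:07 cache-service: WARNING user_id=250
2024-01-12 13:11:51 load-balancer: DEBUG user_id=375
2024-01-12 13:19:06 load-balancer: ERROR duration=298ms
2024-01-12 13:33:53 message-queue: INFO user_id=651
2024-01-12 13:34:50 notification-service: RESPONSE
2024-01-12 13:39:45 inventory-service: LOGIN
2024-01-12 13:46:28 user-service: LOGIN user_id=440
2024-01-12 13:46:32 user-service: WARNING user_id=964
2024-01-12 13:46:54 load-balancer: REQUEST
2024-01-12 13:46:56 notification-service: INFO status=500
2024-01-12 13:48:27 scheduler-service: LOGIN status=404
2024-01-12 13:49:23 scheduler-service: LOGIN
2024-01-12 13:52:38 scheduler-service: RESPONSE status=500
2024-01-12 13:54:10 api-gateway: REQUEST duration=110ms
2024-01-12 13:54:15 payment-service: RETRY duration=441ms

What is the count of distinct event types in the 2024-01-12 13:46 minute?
4

To count unique event types:

1. Filter events in the minute starting at 2024-01-12 13:46
2. Extract event types from matching entries
3. Count unique types: 4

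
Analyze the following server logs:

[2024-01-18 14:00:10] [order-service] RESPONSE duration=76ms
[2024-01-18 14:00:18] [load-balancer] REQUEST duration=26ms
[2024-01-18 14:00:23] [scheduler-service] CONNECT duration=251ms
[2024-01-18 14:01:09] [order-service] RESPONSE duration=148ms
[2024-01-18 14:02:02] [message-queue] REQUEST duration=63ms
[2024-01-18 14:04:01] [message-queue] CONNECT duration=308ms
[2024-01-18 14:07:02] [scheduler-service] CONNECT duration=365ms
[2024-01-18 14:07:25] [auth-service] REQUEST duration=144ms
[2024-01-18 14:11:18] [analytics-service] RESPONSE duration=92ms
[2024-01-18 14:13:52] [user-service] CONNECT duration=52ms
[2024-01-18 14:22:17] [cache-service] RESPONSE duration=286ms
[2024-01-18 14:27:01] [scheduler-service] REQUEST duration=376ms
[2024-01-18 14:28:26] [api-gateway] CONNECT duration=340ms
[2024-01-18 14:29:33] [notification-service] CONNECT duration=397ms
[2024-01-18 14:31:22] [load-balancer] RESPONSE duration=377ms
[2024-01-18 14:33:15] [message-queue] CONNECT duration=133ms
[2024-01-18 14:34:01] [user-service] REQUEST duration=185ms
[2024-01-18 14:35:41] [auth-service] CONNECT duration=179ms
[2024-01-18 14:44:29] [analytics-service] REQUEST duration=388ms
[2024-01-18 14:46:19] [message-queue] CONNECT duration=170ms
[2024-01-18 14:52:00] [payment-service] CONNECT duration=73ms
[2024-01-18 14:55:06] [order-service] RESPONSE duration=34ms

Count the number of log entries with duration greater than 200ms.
9

To count timeouts:

1. Threshold: 200ms
2. Extract duration from each log entry
3. Count entries where duration > 200
4. Timeout count: 9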